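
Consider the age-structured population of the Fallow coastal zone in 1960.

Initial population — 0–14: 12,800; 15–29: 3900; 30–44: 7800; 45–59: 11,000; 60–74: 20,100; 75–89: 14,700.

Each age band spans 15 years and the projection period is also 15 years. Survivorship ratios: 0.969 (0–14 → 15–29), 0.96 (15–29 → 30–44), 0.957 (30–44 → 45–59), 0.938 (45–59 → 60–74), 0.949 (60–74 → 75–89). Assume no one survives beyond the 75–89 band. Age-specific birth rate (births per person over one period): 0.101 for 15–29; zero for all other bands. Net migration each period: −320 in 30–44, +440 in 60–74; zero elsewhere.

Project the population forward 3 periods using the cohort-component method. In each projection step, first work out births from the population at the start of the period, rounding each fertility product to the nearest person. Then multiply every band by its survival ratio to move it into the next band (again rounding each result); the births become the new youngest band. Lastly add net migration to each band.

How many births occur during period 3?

39

Let band 1 be 0–14 through band 6 = 75–89.
After projecting period 1:
Births: 3900 * 0.101 = 394
Band 2: 12800 * 0.969 = 12403
Band 3: 3900 * 0.96 = 3744
Band 4: 7800 * 0.957 = 7465
Band 5: 11000 * 0.938 = 10318
Band 6: 20100 * 0.949 = 19075
Net migration: Band 3 − 320 → 3424; Band 5 + 440 → 10758
Giving 394 / 12403 / 3424 / 7465 / 10758 / 19075.
After projecting period 2:
Births: 12403 * 0.101 = 1253
Band 2: 394 * 0.969 = 382
Band 3: 12403 * 0.96 = 11907
Band 4: 3424 * 0.957 = 3277
Band 5: 7465 * 0.938 = 7002
Band 6: 10758 * 0.949 = 10209
Net migration: Band 3 − 320 → 11587; Band 5 + 440 → 7442
Giving 1253 / 382 / 11587 / 3277 / 7442 / 10209.
After projecting period 3:
Births: 382 * 0.101 = 39
Band 2: 1253 * 0.969 = 1214
Band 3: 382 * 0.96 = 367
Band 4: 11587 * 0.957 = 11089
Band 5: 3277 * 0.938 = 3074
Band 6: 7442 * 0.949 = 7062
Net migration: Band 3 − 320 → 47; Band 5 + 440 → 3514
Giving 39 / 1214 / 47 / 11089 / 3514 / 7062.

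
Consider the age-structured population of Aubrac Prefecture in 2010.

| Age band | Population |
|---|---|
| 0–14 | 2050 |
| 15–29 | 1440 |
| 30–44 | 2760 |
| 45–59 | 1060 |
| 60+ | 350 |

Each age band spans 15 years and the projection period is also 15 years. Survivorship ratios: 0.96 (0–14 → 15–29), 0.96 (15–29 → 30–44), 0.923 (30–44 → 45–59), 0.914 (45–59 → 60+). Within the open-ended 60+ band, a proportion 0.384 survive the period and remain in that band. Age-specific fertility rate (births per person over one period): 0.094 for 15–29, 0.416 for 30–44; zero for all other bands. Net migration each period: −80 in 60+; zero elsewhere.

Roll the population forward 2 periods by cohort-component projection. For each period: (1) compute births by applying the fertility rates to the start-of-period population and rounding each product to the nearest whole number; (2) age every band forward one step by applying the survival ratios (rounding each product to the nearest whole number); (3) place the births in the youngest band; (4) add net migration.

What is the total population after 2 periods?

Let group 1 be 0–14 through group 5 = 60+.
— Period 1 —
Births: 1440 * 0.094 = 135 ; 2760 * 0.416 = 1148 — total 1283
Group 2: 2050 * 0.96 = 1968
Group 3: 1440 * 0.96 = 1382
Group 4: 2760 * 0.923 = 2547
Group 5: 1060 * 0.914 + 350 * 0.384 = 969 + 134 = 1103
Net migration: Group 5 − 80 → 1023
→ [1283, 1968, 1382, 2547, 1023]
— Period 2 —
Births: 1968 * 0.094 = 185 ; 1382 * 0.416 = 575 — total 760
Group 2: 1283 * 0.96 = 1232
Group 3: 1968 * 0.96 = 1889
Group 4: 1382 * 0.923 = 1276
Group 5: 2547 * 0.914 + 1023 * 0.384 = 2328 + 393 = 2721
Net migration: Group 5 − 80 → 2641
→ [760, 1232, 1889, 1276, 2641]
Total after period 2: 760 + 1232 + 1889 + 1276 + 2641 = 7798

7798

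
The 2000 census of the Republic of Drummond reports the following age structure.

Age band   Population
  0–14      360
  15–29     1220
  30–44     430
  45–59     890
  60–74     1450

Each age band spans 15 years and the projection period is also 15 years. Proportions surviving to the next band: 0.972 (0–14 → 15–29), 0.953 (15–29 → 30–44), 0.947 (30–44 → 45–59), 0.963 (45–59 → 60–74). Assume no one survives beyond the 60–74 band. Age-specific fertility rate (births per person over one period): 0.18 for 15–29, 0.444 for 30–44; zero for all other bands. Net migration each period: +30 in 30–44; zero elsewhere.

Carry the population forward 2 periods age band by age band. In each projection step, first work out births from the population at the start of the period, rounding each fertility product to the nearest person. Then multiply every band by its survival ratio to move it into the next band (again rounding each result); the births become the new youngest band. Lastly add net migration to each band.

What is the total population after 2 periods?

Call the groups 1 to 5, youngest first.
Period 1.
Births: 1220 × 0.18 = 220, 430 × 0.444 = 191 → total 411
Group 2: 360 × 0.972 = 350
Group 3: 1220 × 0.953 = 1163
Group 4: 430 × 0.947 = 407
Group 5: 890 × 0.963 = 857
Net migration: Group 3 + 30 → 1193
→ [411, 350, 1193, 407, 857]
Period 2.
Births: 350 × 0.18 = 63, 1193 × 0.444 = 530 → total 593
Group 2: 411 × 0.972 = 399
Group 3: 350 × 0.953 = 334
Group 4: 1193 × 0.947 = 1130
Group 5: 407 × 0.963 = 392
Net migration: Group 3 + 30 → 364
→ [593, 399, 364, 1130, 392]
Total after period 2: 593 + 399 + 364 + 1130 + 392 = 2878

2878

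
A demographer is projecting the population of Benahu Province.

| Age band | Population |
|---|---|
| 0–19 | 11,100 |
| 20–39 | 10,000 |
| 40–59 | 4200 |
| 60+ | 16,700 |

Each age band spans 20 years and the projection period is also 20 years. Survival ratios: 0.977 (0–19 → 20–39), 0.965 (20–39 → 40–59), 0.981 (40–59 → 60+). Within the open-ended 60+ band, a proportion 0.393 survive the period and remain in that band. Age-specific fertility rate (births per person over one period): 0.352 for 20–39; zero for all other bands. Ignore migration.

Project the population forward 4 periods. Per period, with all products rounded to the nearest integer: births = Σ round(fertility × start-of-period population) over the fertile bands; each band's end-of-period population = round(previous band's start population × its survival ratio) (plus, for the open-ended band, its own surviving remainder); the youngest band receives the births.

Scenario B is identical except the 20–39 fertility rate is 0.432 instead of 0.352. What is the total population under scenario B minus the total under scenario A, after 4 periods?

[period 1]
Births: 10000 × 0.352 = 3520
20–39: 11100 × 0.977 = 10845
40–59: 10000 × 0.965 = 9650
60+: 4200 × 0.981 + 16700 × 0.393 = 4120 + 6563 = 10683
End of period: [3520, 10845, 9650, 10683]
[period 2]
Births: 10845 × 0.352 = 3817
20–39: 3520 × 0.977 = 3439
40–59: 10845 × 0.965 = 10465
60+: 9650 × 0.981 + 10683 × 0.393 = 9467 + 4198 = 13665
End of period: [3817, 3439, 10465, 13665]
[period 3]
Births: 3439 × 0.352 = 1211
20–39: 3817 × 0.977 = 3729
40–59: 3439 × 0.965 = 3319
60+: 10465 × 0.981 + 13665 × 0.393 = 10266 + 5370 = 15636
End of period: [1211, 3729, 3319, 15636]
[period 4]
Births: 3729 × 0.352 = 1313
20–39: 1211 × 0.977 = 1183
40–59: 3729 × 0.965 = 3598
60+: 3319 × 0.981 + 15636 × 0.393 = 3256 + 6145 = 9401
End of period: [1313, 1183, 3598, 9401]
Scenario A total after 4 periods: 15495
Scenario B projection —
[period 1]
Births: 10000 × 0.432 = 4320
20–39: 11100 × 0.977 = 10845
40–59: 10000 × 0.965 = 9650
60+: 4200 × 0.981 + 16700 × 0.393 = 4120 + 6563 = 10683
End of period: [4320, 10845, 9650, 10683]
[period 2]
Births: 10845 × 0.432 = 4685
20–39: 4320 × 0.977 = 4221
40–59: 10845 × 0.965 = 10465
60+: 9650 × 0.981 + 10683 × 0.393 = 9467 + 4198 = 13665
End of period: [4685, 4221, 10465, 13665]
[period 3]
Births: 4221 × 0.432 = 1823
20–39: 4685 × 0.977 = 4577
40–59: 4221 × 0.965 = 4073
60+: 10465 × 0.981 + 13665 × 0.393 = 10266 + 5370 = 15636
End of period: [1823, 4577, 4073, 15636]
[period 4]
Births: 4577 × 0.432 = 1977
20–39: 1823 × 0.977 = 1781
40–59: 4577 × 0.965 = 4417
60+: 4073 × 0.981 + 15636 × 0.393 = 3996 + 6145 = 10141
End of period: [1977, 1781, 4417, 10141]
Scenario B total after 4 periods: 18316
Difference B − A = 18316 − 15495 = 2821

2821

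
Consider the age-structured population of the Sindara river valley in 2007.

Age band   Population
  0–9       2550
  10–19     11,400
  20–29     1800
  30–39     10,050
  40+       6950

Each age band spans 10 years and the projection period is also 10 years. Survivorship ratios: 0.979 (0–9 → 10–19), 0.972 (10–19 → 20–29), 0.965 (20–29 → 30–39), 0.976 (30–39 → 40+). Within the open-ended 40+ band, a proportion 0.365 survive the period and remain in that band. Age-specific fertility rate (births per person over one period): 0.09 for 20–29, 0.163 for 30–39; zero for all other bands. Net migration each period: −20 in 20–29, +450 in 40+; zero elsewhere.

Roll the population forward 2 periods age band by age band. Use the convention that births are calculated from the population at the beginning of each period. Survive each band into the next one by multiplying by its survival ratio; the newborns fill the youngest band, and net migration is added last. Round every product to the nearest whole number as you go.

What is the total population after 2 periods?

22936

Call the groups 1 to 5, youngest first.
Period 1:
Births: 1800 × 0.09 = 162  |  10050 × 0.163 = 1638 → total 1800
Group 2: 2550 × 0.979 = 2496
Group 3: 11400 × 0.972 = 11081
Group 4: 1800 × 0.965 = 1737
Group 5: 10050 × 0.976 + 6950 × 0.365 = 9809 + 2537 = 12346
Net migration: Group 3 − 20 → 11061; Group 5 + 450 → 12796
→ [1800, 2496, 11061, 1737, 12796]
Period 2:
Births: 11061 × 0.09 = 995  |  1737 × 0.163 = 283 → total 1278
Group 2: 1800 × 0.979 = 1762
Group 3: 2496 × 0.972 = 2426
Group 4: 11061 × 0.965 = 10674
Group 5: 1737 × 0.976 + 12796 × 0.365 = 1695 + 4671 = 6366
Net migration: Group 3 − 20 → 2406; Group 5 + 450 → 6816
→ [1278, 1762, 2406, 10674, 6816]
Total after period 2: 1278 + 1762 + 2406 + 10674 + 6816 = 22936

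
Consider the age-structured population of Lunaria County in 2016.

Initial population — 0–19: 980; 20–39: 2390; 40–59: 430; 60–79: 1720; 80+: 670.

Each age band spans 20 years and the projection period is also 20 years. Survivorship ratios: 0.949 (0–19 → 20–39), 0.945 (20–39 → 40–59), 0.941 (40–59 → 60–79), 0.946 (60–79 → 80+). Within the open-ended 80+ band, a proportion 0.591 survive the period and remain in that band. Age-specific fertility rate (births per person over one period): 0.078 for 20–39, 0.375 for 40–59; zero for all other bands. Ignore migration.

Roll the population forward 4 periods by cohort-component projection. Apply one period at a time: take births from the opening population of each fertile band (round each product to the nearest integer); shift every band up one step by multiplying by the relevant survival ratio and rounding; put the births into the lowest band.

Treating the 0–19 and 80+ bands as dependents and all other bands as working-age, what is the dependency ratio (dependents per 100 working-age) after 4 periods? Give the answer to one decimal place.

Let group 1 be 0–19 through group 5 = 80+.
After projecting period 1:
Births: 2390 × 0.078 = 186  |  430 × 0.375 = 161 → total 347
Group 2: 980 × 0.949 = 930
Group 3: 2390 × 0.945 = 2259
Group 4: 430 × 0.941 = 405
Group 5: 1720 × 0.946 + 670 × 0.591 = 1627 + 396 = 2023
→ [347, 930, 2259, 405, 2023]
After projecting period 2:
Births: 930 × 0.078 = 73  |  2259 × 0.375 = 847 → total 920
Group 2: 347 × 0.949 = 329
Group 3: 930 × 0.945 = 879
Group 4: 2259 × 0.941 = 2126
Group 5: 405 × 0.946 + 2023 × 0.591 = 383 + 1196 = 1579
→ [920, 329, 879, 2126, 1579]
After projecting period 3:
Births: 329 × 0.078 = 26  |  879 × 0.375 = 330 → total 356
Group 2: 920 × 0.949 = 873
Group 3: 329 × 0.945 = 311
Group 4: 879 × 0.941 = 827
Group 5: 2126 × 0.946 + 1579 × 0.591 = 2011 + 933 = 2944
→ [356, 873, 311, 827, 2944]
After projecting period 4:
Births: 873 × 0.078 = 68  |  311 × 0.375 = 117 → total 185
Group 2: 356 × 0.949 = 338
Group 3: 873 × 0.945 = 825
Group 4: 311 × 0.941 = 293
Group 5: 827 × 0.946 + 2944 × 0.591 = 782 + 1740 = 2522
→ [185, 338, 825, 293, 2522]
Dependents (band 0–19 + band 80+) = 185 + 2522 = 2707; working-age = 1456; ratio = 2707/1456 × 100 = 185.9

185.9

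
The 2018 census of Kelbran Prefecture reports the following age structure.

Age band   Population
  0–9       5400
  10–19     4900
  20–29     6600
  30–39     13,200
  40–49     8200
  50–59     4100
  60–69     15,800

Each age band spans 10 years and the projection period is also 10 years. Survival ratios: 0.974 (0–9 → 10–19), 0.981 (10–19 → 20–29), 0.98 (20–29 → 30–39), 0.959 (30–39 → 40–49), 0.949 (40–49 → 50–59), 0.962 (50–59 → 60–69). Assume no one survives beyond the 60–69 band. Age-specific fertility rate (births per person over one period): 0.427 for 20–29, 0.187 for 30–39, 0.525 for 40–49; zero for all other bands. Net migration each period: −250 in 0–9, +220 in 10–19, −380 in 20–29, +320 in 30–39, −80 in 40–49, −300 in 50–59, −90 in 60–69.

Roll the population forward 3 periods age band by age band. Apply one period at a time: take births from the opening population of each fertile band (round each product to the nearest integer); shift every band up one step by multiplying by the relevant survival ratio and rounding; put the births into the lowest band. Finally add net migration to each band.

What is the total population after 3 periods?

— Period 1 —
Births: 6600 * 0.427 = 2818, 13200 * 0.187 = 2468, 8200 * 0.525 = 4305 — total 9591
10–19: 5400 * 0.974 = 5260
20–29: 4900 * 0.981 = 4807
30–39: 6600 * 0.98 = 6468
40–49: 13200 * 0.959 = 12659
50–59: 8200 * 0.949 = 7782
60–69: 4100 * 0.962 = 3944
Net migration: 0–9 − 250 → 9341; 10–19 + 220 → 5480; 20–29 − 380 → 4427; 30–39 + 320 → 6788; 40–49 − 80 → 12579; 50–59 − 300 → 7482; 60–69 − 90 → 3854
Population now: 0–9=9341, 10–19=5480, 20–29=4427, 30–39=6788, 40–49=12579, 50–59=7482, 60–69=3854
— Period 2 —
Births: 4427 * 0.427 = 1890, 6788 * 0.187 = 1269, 12579 * 0.525 = 6604 — total 9763
10–19: 9341 * 0.974 = 9098
20–29: 5480 * 0.981 = 5376
30–39: 4427 * 0.98 = 4338
40–49: 6788 * 0.959 = 6510
50–59: 12579 * 0.949 = 11937
60–69: 7482 * 0.962 = 7198
Net migration: 0–9 − 250 → 9513; 10–19 + 220 → 9318; 20–29 − 380 → 4996; 30–39 + 320 → 4658; 40–49 − 80 → 6430; 50–59 − 300 → 11637; 60–69 − 90 → 7108
Population now: 0–9=9513, 10–19=9318, 20–29=4996, 30–39=4658, 40–49=6430, 50–59=11637, 60–69=7108
— Period 3 —
Births: 4996 * 0.427 = 2133, 4658 * 0.187 = 871, 6430 * 0.525 = 3376 — total 6380
10–19: 9513 * 0.974 = 9266
20–29: 9318 * 0.981 = 9141
30–39: 4996 * 0.98 = 4896
40–49: 4658 * 0.959 = 4467
50–59: 6430 * 0.949 = 6102
60–69: 11637 * 0.962 = 11195
Net migration: 0–9 − 250 → 6130; 10–19 + 220 → 9486; 20–29 − 380 → 8761; 30–39 + 320 → 5216; 40–49 − 80 → 4387; 50–59 − 300 → 5802; 60–69 − 90 → 11105
Population now: 0–9=6130, 10–19=9486, 20–29=8761, 30–39=5216, 40–49=4387, 50–59=5802, 60–69=11105
Total after period 3: 6130 + 9486 + 8761 + 5216 + 4387 + 5802 + 11105 = 50887

50887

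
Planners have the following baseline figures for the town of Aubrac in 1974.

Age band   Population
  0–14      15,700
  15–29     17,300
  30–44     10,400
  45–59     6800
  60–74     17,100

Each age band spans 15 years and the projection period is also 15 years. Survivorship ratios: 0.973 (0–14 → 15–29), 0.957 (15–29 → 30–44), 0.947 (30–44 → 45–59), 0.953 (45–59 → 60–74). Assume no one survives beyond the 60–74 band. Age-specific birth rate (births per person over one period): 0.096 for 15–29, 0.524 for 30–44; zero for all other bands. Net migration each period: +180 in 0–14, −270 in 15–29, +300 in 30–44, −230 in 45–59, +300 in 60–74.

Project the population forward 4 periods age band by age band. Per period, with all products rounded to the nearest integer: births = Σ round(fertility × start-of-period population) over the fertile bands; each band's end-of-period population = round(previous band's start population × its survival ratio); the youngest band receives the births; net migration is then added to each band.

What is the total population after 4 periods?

42054

Let group 1 be 0–14 through group 5 = 60–74.
[period 1]
Births: 17300 × 0.096 = 1661, 10400 × 0.524 = 5450 ⇒ total 7111
Group 2: 15700 × 0.973 = 15276
Group 3: 17300 × 0.957 = 16556
Group 4: 10400 × 0.947 = 9849
Group 5: 6800 × 0.953 = 6480
Net migration: Group 1 + 180 → 7291; Group 2 − 270 → 15006; Group 3 + 300 → 16856; Group 4 − 230 → 9619; Group 5 + 300 → 6780
End of period: [7291, 15006, 16856, 9619, 6780]
[period 2]
Births: 15006 × 0.096 = 1441, 16856 × 0.524 = 8833 ⇒ total 10274
Group 2: 7291 × 0.973 = 7094
Group 3: 15006 × 0.957 = 14361
Group 4: 16856 × 0.947 = 15963
Group 5: 9619 × 0.953 = 9167
Net migration: Group 1 + 180 → 10454; Group 2 − 270 → 6824; Group 3 + 300 → 14661; Group 4 − 230 → 15733; Group 5 + 300 → 9467
End of period: [10454, 6824, 14661, 15733, 9467]
[period 3]
Births: 6824 × 0.096 = 655, 14661 × 0.524 = 7682 ⇒ total 8337
Group 2: 10454 × 0.973 = 10172
Group 3: 6824 × 0.957 = 6531
Group 4: 14661 × 0.947 = 13884
Group 5: 15733 × 0.953 = 14994
Net migration: Group 1 + 180 → 8517; Group 2 − 270 → 9902; Group 3 + 300 → 6831; Group 4 − 230 → 13654; Group 5 + 300 → 15294
End of period: [8517, 9902, 6831, 13654, 15294]
[period 4]
Births: 9902 × 0.096 = 951, 6831 × 0.524 = 3579 ⇒ total 4530
Group 2: 8517 × 0.973 = 8287
Group 3: 9902 × 0.957 = 9476
Group 4: 6831 × 0.947 = 6469
Group 5: 13654 × 0.953 = 13012
Net migration: Group 1 + 180 → 4710; Group 2 − 270 → 8017; Group 3 + 300 → 9776; Group 4 − 230 → 6239; Group 5 + 300 → 13312
End of period: [4710, 8017, 9776, 6239, 13312]
Total after period 4: 4710 + 8017 + 9776 + 6239 + 13312 = 42054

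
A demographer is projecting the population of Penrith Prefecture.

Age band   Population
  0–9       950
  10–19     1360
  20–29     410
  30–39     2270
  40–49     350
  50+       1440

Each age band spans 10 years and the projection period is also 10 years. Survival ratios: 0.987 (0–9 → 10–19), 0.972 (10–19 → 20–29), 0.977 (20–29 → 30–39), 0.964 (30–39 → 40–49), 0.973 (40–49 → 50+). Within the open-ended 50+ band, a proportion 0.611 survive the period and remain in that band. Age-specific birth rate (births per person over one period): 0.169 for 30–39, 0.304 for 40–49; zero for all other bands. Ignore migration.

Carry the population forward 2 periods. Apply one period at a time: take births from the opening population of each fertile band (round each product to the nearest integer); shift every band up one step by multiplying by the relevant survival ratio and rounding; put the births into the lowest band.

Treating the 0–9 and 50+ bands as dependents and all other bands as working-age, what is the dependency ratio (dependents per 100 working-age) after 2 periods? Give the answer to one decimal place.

117.3

[period 1]
Births: 2270 * 0.169 = 384  |  350 * 0.304 = 106 — total 490
10–19: 950 * 0.987 = 938
20–29: 1360 * 0.972 = 1322
30–39: 410 * 0.977 = 401
40–49: 2270 * 0.964 = 2188
50+: 350 * 0.973 + 1440 * 0.611 = 341 + 880 = 1221
End of period: [490, 938, 1322, 401, 2188, 1221]
[period 2]
Births: 401 * 0.169 = 68  |  2188 * 0.304 = 665 — total 733
10–19: 490 * 0.987 = 484
20–29: 938 * 0.972 = 912
30–39: 1322 * 0.977 = 1292
40–49: 401 * 0.964 = 387
50+: 2188 * 0.973 + 1221 * 0.611 = 2129 + 746 = 2875
End of period: [733, 484, 912, 1292, 387, 2875]
Dependents (band 0–9 + band 50+) = 733 + 2875 = 3608; working-age = 3075; ratio = 3608/3075 × 100 = 117.3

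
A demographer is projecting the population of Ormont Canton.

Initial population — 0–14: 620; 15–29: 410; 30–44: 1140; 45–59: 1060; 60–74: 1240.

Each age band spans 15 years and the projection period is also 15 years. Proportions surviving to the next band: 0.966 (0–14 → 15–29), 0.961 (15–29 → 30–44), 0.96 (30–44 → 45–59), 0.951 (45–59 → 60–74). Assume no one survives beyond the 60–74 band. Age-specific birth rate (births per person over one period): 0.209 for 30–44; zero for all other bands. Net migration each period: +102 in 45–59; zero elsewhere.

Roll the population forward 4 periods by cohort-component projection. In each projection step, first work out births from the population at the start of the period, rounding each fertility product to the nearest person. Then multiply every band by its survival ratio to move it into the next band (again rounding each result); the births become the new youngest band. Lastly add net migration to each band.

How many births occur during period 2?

82

Period 1:
Births: 1140 × 0.209 = 238
15–29: 620 × 0.966 = 599
30–44: 410 × 0.961 = 394
45–59: 1140 × 0.96 = 1094
60–74: 1060 × 0.951 = 1008
Net migration: 45–59 + 102 → 1196
Giving 238 / 599 / 394 / 1196 / 1008.
Period 2:
Births: 394 × 0.209 = 82
15–29: 238 × 0.966 = 230
30–44: 599 × 0.961 = 576
45–59: 394 × 0.96 = 378
60–74: 1196 × 0.951 = 1137
Net migration: 45–59 + 102 → 480
Giving 82 / 230 / 576 / 480 / 1137.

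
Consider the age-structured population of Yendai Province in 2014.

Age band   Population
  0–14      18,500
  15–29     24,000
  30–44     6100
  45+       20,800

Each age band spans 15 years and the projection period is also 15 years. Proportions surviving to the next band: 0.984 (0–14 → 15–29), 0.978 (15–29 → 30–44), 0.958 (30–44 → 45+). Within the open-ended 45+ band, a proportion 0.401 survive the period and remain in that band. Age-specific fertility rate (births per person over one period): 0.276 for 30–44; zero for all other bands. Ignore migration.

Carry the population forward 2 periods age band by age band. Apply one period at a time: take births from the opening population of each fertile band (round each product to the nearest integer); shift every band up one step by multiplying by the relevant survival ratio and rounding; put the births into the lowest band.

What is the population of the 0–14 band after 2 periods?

6478

After projecting period 1:
Births: 6100 * 0.276 = 1684
15–29: 18500 * 0.984 = 18204
30–44: 24000 * 0.978 = 23472
45+: 6100 * 0.958 + 20800 * 0.401 = 5844 + 8341 = 14185
End of period: [1684, 18204, 23472, 14185]
After projecting period 2:
Births: 23472 * 0.276 = 6478
15–29: 1684 * 0.984 = 1657
30–44: 18204 * 0.978 = 17804
45+: 23472 * 0.958 + 14185 * 0.401 = 22486 + 5688 = 28174
End of period: [6478, 1657, 17804, 28174]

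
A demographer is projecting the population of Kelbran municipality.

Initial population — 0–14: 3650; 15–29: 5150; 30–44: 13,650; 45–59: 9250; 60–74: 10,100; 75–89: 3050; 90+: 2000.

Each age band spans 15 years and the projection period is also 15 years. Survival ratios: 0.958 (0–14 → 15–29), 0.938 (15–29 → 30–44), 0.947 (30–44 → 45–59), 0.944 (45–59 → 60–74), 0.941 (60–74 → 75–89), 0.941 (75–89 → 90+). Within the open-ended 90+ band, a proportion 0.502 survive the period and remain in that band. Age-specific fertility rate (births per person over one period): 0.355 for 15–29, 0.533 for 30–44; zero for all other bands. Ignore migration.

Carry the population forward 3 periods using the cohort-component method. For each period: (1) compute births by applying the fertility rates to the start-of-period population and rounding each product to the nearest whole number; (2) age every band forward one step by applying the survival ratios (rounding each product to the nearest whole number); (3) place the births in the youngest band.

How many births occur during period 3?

4844

Period 1:
Births: 5150 × 0.355 = 1828 ; 13650 × 0.533 = 7275 → total 9103
15–29: 3650 × 0.958 = 3497
30–44: 5150 × 0.938 = 4831
45–59: 13650 × 0.947 = 12927
60–74: 9250 × 0.944 = 8732
75–89: 10100 × 0.941 = 9504
90+: 3050 × 0.941 + 2000 × 0.502 = 2870 + 1004 = 3874
→ [9103, 3497, 4831, 12927, 8732, 9504, 3874]
Period 2:
Births: 3497 × 0.355 = 1241 ; 4831 × 0.533 = 2575 → total 3816
15–29: 9103 × 0.958 = 8721
30–44: 3497 × 0.938 = 3280
45–59: 4831 × 0.947 = 4575
60–74: 12927 × 0.944 = 12203
75–89: 8732 × 0.941 = 8217
90+: 9504 × 0.941 + 3874 × 0.502 = 8943 + 1945 = 10888
→ [3816, 8721, 3280, 4575, 12203, 8217, 10888]
Period 3:
Births: 8721 × 0.355 = 3096 ; 3280 × 0.533 = 1748 → total 4844
15–29: 3816 × 0.958 = 3656
30–44: 8721 × 0.938 = 8180
45–59: 3280 × 0.947 = 3106
60–74: 4575 × 0.944 = 4319
75–89: 12203 × 0.941 = 11483
90+: 8217 × 0.941 + 10888 × 0.502 = 7732 + 5466 = 13198
→ [4844, 3656, 8180, 3106, 4319, 11483, 13198]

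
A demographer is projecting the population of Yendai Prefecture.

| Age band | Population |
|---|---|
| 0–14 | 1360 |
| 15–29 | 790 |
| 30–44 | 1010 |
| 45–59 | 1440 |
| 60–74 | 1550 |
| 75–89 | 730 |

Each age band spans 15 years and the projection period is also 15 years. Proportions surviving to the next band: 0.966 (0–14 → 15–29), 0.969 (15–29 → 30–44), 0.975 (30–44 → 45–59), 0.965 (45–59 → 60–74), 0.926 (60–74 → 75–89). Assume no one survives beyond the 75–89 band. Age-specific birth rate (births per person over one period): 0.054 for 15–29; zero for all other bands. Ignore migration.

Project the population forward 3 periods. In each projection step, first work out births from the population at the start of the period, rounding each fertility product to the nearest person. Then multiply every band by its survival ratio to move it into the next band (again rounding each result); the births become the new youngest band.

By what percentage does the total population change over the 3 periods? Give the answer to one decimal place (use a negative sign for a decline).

-57.0

Numbering the bands 1..6 from youngest to oldest:
Period 1:
Births: 790 × 0.054 = 43
Band 2: 1360 × 0.966 = 1314
Band 3: 790 × 0.969 = 766
Band 4: 1010 × 0.975 = 985
Band 5: 1440 × 0.965 = 1390
Band 6: 1550 × 0.926 = 1435
Population now: 0–14=43, 15–29=1314, 30–44=766, 45–59=985, 60–74=1390, 75–89=1435
Period 2:
Births: 1314 × 0.054 = 71
Band 2: 43 × 0.966 = 42
Band 3: 1314 × 0.969 = 1273
Band 4: 766 × 0.975 = 747
Band 5: 985 × 0.965 = 951
Band 6: 1390 × 0.926 = 1287
Population now: 0–14=71, 15–29=42, 30–44=1273, 45–59=747, 60–74=951, 75–89=1287
Period 3:
Births: 42 × 0.054 = 2
Band 2: 71 × 0.966 = 69
Band 3: 42 × 0.969 = 41
Band 4: 1273 × 0.975 = 1241
Band 5: 747 × 0.965 = 721
Band 6: 951 × 0.926 = 881
Population now: 0–14=2, 15–29=69, 30–44=41, 45–59=1241, 60–74=721, 75–89=881
Total: 6880 → 2955; change = -3925; percentage change = -57.0%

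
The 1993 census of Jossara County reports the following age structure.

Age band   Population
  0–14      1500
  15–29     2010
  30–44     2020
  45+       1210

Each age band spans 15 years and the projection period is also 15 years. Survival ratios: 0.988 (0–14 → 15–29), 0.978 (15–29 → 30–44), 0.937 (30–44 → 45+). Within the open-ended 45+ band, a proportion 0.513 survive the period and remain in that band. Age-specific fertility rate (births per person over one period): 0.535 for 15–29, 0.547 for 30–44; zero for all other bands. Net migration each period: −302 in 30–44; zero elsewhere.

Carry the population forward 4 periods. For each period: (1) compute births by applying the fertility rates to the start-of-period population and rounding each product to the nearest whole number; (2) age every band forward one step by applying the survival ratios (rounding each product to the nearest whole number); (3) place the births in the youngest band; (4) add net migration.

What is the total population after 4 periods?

7981

Call the groups 1 to 4, youngest first.
— Period 1 —
Births: 2010 * 0.535 = 1075, 2020 * 0.547 = 1105 — total 2180
Group 2: 1500 * 0.988 = 1482
Group 3: 2010 * 0.978 = 1966
Group 4: 2020 * 0.937 + 1210 * 0.513 = 1893 + 621 = 2514
Net migration: Group 3 − 302 → 1664
Population now: 0–14=2180, 15–29=1482, 30–44=1664, 45+=2514
— Period 2 —
Births: 1482 * 0.535 = 793, 1664 * 0.547 = 910 — total 1703
Group 2: 2180 * 0.988 = 2154
Group 3: 1482 * 0.978 = 1449
Group 4: 1664 * 0.937 + 2514 * 0.513 = 1559 + 1290 = 2849
Net migration: Group 3 − 302 → 1147
Population now: 0–14=1703, 15–29=2154, 30–44=1147, 45+=2849
— Period 3 —
Births: 2154 * 0.535 = 1152, 1147 * 0.547 = 627 — total 1779
Group 2: 1703 * 0.988 = 1683
Group 3: 2154 * 0.978 = 2107
Group 4: 1147 * 0.937 + 2849 * 0.513 = 1075 + 1462 = 2537
Net migration: Group 3 − 302 → 1805
Population now: 0–14=1779, 15–29=1683, 30–44=1805, 45+=2537
— Period 4 —
Births: 1683 * 0.535 = 900, 1805 * 0.547 = 987 — total 1887
Group 2: 1779 * 0.988 = 1758
Group 3: 1683 * 0.978 = 1646
Group 4: 1805 * 0.937 + 2537 * 0.513 = 1691 + 1301 = 2992
Net migration: Group 3 − 302 → 1344
Population now: 0–14=1887, 15–29=1758, 30–44=1344, 45+=2992
Total after period 4: 1887 + 1758 + 1344 + 2992 = 7981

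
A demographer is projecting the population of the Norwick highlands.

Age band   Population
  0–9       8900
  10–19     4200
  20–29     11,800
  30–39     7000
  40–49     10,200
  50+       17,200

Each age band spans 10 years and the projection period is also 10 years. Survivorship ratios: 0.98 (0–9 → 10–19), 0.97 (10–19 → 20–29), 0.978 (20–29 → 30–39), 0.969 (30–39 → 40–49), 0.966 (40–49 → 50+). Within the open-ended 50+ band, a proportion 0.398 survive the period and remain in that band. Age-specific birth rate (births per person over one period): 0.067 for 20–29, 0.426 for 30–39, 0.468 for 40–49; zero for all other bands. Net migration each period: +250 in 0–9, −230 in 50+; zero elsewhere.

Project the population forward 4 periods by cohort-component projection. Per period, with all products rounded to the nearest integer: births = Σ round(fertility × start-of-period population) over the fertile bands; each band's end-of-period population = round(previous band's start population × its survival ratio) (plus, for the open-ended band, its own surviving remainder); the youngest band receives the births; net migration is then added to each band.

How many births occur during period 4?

5891

Numbering the bands 1..6 from youngest to oldest:
— Period 1 —
Births: 11800 * 0.067 = 791 ; 7000 * 0.426 = 2982 ; 10200 * 0.468 = 4774 → 8547
Band 2: 8900 * 0.98 = 8722
Band 3: 4200 * 0.97 = 4074
Band 4: 11800 * 0.978 = 11540
Band 5: 7000 * 0.969 = 6783
Band 6: 10200 * 0.966 + 17200 * 0.398 = 9853 + 6846 = 16699
Net migration: Band 1 + 250 → 8797; Band 6 − 230 → 16469
End of period: [8797, 8722, 4074, 11540, 6783, 16469]
— Period 2 —
Births: 4074 * 0.067 = 273 ; 11540 * 0.426 = 4916 ; 6783 * 0.468 = 3174 → 8363
Band 2: 8797 * 0.98 = 8621
Band 3: 8722 * 0.97 = 8460
Band 4: 4074 * 0.978 = 3984
Band 5: 11540 * 0.969 = 11182
Band 6: 6783 * 0.966 + 16469 * 0.398 = 6552 + 6555 = 13107
Net migration: Band 1 + 250 → 8613; Band 6 − 230 → 12877
End of period: [8613, 8621, 8460, 3984, 11182, 12877]
— Period 3 —
Births: 8460 * 0.067 = 567 ; 3984 * 0.426 = 1697 ; 11182 * 0.468 = 5233 → 7497
Band 2: 8613 * 0.98 = 8441
Band 3: 8621 * 0.97 = 8362
Band 4: 8460 * 0.978 = 8274
Band 5: 3984 * 0.969 = 3860
Band 6: 11182 * 0.966 + 12877 * 0.398 = 10802 + 5125 = 15927
Net migration: Band 1 + 250 → 7747; Band 6 − 230 → 15697
End of period: [7747, 8441, 8362, 8274, 3860, 15697]
— Period 4 —
Births: 8362 * 0.067 = 560 ; 8274 * 0.426 = 3525 ; 3860 * 0.468 = 1806 → 5891
Band 2: 7747 * 0.98 = 7592
Band 3: 8441 * 0.97 = 8188
Band 4: 8362 * 0.978 = 8178
Band 5: 8274 * 0.969 = 8018
Band 6: 3860 * 0.966 + 15697 * 0.398 = 3729 + 6247 = 9976
Net migration: Band 1 + 250 → 6141; Band 6 − 230 → 9746
End of period: [6141, 7592, 8188, 8178, 8018, 9746]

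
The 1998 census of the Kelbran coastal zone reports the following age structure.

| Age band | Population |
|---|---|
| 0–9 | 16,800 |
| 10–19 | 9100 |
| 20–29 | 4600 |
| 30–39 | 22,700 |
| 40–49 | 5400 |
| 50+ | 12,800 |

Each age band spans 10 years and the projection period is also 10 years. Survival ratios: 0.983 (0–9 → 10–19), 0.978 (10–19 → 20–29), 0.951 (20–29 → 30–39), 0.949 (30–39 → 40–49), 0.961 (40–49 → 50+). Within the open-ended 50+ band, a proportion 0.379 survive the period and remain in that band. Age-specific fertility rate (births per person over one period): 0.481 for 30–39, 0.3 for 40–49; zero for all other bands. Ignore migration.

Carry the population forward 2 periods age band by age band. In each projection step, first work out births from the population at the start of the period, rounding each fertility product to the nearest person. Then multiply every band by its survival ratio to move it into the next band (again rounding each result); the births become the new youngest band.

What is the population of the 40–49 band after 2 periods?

— Period 1 —
Births: 22700 × 0.481 = 10919 ; 5400 × 0.3 = 1620 → 12539
10–19: 16800 × 0.983 = 16514
20–29: 9100 × 0.978 = 8900
30–39: 4600 × 0.951 = 4375
40–49: 22700 × 0.949 = 21542
50+: 5400 × 0.961 + 12800 × 0.379 = 5189 + 4851 = 10040
→ [12539, 16514, 8900, 4375, 21542, 10040]
— Period 2 —
Births: 4375 × 0.481 = 2104 ; 21542 × 0.3 = 6463 → 8567
10–19: 12539 × 0.983 = 12326
20–29: 16514 × 0.978 = 16151
30–39: 8900 × 0.951 = 8464
40–49: 4375 × 0.949 = 4152
50+: 21542 × 0.961 + 10040 × 0.379 = 20702 + 3805 = 24507
→ [8567, 12326, 16151, 8464, 4152, 24507]

4152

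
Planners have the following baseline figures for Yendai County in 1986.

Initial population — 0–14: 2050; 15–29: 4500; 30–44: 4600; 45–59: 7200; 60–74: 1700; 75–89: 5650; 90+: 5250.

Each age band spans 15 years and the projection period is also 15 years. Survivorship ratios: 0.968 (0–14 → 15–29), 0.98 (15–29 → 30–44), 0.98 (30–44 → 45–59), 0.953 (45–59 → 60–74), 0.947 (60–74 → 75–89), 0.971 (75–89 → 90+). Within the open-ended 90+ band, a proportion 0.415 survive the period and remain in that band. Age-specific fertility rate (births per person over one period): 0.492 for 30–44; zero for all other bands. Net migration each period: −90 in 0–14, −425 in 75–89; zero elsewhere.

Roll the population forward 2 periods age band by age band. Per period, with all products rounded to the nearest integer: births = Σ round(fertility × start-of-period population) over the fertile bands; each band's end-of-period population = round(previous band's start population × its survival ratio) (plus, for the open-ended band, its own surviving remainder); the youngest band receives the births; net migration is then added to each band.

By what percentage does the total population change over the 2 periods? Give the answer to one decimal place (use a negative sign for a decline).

-18.7

Numbering the bands 1..7 from youngest to oldest:
— Period 1 —
Births: 4600 × 0.492 = 2263
Band 2: 2050 × 0.968 = 1984
Band 3: 4500 × 0.98 = 4410
Band 4: 4600 × 0.98 = 4508
Band 5: 7200 × 0.953 = 6862
Band 6: 1700 × 0.947 = 1610
Band 7: 5650 × 0.971 + 5250 × 0.415 = 5486 + 2179 = 7665
Net migration: Band 1 − 90 → 2173; Band 6 − 425 → 1185
Giving 2173 / 1984 / 4410 / 4508 / 6862 / 1185 / 7665.
— Period 2 —
Births: 4410 × 0.492 = 2170
Band 2: 2173 × 0.968 = 2103
Band 3: 1984 × 0.98 = 1944
Band 4: 4410 × 0.98 = 4322
Band 5: 4508 × 0.953 = 4296
Band 6: 6862 × 0.947 = 6498
Band 7: 1185 × 0.971 + 7665 × 0.415 = 1151 + 3181 = 4332
Net migration: Band 1 − 90 → 2080; Band 6 − 425 → 6073
Giving 2080 / 2103 / 1944 / 4322 / 4296 / 6073 / 4332.
Total: 30950 → 25150; change = -5800; percentage change = -18.7%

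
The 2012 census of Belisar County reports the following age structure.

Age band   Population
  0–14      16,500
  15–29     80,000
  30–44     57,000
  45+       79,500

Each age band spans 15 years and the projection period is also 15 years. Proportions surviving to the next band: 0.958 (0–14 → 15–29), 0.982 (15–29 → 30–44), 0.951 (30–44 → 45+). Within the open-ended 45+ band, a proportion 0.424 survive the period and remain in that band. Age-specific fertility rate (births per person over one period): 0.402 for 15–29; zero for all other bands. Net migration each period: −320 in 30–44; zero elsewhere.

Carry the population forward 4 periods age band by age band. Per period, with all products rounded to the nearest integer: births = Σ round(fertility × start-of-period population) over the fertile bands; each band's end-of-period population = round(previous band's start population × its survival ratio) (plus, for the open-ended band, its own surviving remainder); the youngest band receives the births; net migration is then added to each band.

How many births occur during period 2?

Call the bands 1 to 4, youngest first.
— Period 1 —
Births: 80000 * 0.402 = 32160
Band 2: 16500 * 0.958 = 15807
Band 3: 80000 * 0.982 = 78560
Band 4: 57000 * 0.951 + 79500 * 0.424 = 54207 + 33708 = 87915
Net migration: Band 3 − 320 → 78240
→ [32160, 15807, 78240, 87915]
— Period 2 —
Births: 15807 * 0.402 = 6354
Band 2: 32160 * 0.958 = 30809
Band 3: 15807 * 0.982 = 15522
Band 4: 78240 * 0.951 + 87915 * 0.424 = 74406 + 37276 = 111682
Net migration: Band 3 − 320 → 15202
→ [6354, 30809, 15202, 111682]

6354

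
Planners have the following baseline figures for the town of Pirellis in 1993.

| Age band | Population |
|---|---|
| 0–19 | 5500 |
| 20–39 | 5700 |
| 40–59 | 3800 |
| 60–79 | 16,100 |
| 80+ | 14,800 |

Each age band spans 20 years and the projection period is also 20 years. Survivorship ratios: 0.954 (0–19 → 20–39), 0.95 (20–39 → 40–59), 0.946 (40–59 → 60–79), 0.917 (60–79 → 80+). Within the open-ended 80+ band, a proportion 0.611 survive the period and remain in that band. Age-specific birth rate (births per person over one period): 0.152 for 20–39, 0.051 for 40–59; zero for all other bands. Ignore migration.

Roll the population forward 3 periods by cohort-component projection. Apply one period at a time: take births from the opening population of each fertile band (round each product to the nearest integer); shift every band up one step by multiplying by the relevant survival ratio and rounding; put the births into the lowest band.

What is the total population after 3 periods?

22709

Period 1:
Births: 5700 × 0.152 = 866 ; 3800 × 0.051 = 194 — total 1060
20–39: 5500 × 0.954 = 5247
40–59: 5700 × 0.95 = 5415
60–79: 3800 × 0.946 = 3595
80+: 16100 × 0.917 + 14800 × 0.611 = 14764 + 9043 = 23807
End of period: [1060, 5247, 5415, 3595, 23807]
Period 2:
Births: 5247 × 0.152 = 798 ; 5415 × 0.051 = 276 — total 1074
20–39: 1060 × 0.954 = 1011
40–59: 5247 × 0.95 = 4985
60–79: 5415 × 0.946 = 5123
80+: 3595 × 0.917 + 23807 × 0.611 = 3297 + 14546 = 17843
End of period: [1074, 1011, 4985, 5123, 17843]
Period 3:
Births: 1011 × 0.152 = 154 ; 4985 × 0.051 = 254 — total 408
20–39: 1074 × 0.954 = 1025
40–59: 1011 × 0.95 = 960
60–79: 4985 × 0.946 = 4716
80+: 5123 × 0.917 + 17843 × 0.611 = 4698 + 10902 = 15600
End of period: [408, 1025, 960, 4716, 15600]
Total after period 3: 408 + 1025 + 960 + 4716 + 15600 = 22709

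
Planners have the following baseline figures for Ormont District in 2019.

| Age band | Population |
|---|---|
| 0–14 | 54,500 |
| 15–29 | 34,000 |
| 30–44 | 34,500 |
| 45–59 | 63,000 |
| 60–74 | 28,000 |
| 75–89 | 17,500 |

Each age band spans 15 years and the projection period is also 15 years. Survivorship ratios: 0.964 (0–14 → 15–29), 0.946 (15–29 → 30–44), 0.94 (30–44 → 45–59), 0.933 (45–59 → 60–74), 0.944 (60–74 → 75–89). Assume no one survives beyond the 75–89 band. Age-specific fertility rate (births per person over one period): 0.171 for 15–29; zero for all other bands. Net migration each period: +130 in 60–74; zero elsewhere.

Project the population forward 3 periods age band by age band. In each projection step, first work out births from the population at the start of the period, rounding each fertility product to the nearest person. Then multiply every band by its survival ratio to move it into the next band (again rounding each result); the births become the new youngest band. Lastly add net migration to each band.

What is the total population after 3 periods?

[period 1]
Births: 34000 × 0.171 = 5814
15–29: 54500 × 0.964 = 52538
30–44: 34000 × 0.946 = 32164
45–59: 34500 × 0.94 = 32430
60–74: 63000 × 0.933 = 58779
75–89: 28000 × 0.944 = 26432
Net migration: 60–74 + 130 → 58909
End of period: [5814, 52538, 32164, 32430, 58909, 26432]
[period 2]
Births: 52538 × 0.171 = 8984
15–29: 5814 × 0.964 = 5605
30–44: 52538 × 0.946 = 49701
45–59: 32164 × 0.94 = 30234
60–74: 32430 × 0.933 = 30257
75–89: 58909 × 0.944 = 55610
Net migration: 60–74 + 130 → 30387
End of period: [8984, 5605, 49701, 30234, 30387, 55610]
[period 3]
Births: 5605 × 0.171 = 958
15–29: 8984 × 0.964 = 8661
30–44: 5605 × 0.946 = 5302
45–59: 49701 × 0.94 = 46719
60–74: 30234 × 0.933 = 28208
75–89: 30387 × 0.944 = 28685
Net migration: 60–74 + 130 → 28338
End of period: [958, 8661, 5302, 46719, 28338, 28685]
Total after period 3: 958 + 8661 + 5302 + 46719 + 28338 + 28685 = 118663

118663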